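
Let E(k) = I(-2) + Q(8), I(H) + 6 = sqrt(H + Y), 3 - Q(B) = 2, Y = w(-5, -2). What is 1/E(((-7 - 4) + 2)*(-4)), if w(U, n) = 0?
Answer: -5/27 - I*sqrt(2)/27 ≈ -0.18519 - 0.052378*I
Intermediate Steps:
Y = 0
Q(B) = 1 (Q(B) = 3 - 1*2 = 3 - 2 = 1)
I(H) = -6 + sqrt(H) (I(H) = -6 + sqrt(H + 0) = -6 + sqrt(H))
E(k) = -5 + I*sqrt(2) (E(k) = (-6 + sqrt(-2)) + 1 = (-6 + I*sqrt(2)) + 1 = -5 + I*sqrt(2))
1/E(((-7 - 4) + 2)*(-4)) = 1/(-5 + I*sqrt(2))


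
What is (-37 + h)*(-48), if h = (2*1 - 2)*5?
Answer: 1776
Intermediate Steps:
h = 0 (h = (2 - 2)*5 = 0*5 = 0)
(-37 + h)*(-48) = (-37 + 0)*(-48) = -37*(-48) = 1776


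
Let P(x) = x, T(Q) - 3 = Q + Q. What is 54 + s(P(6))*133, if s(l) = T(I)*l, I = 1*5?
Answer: 10428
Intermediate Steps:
I = 5
T(Q) = 3 + 2*Q (T(Q) = 3 + (Q + Q) = 3 + 2*Q)
s(l) = 13*l (s(l) = (3 + 2*5)*l = (3 + 10)*l = 13*l)
54 + s(P(6))*133 = 54 + (13*6)*133 = 54 + 78*133 = 54 + 10374 = 10428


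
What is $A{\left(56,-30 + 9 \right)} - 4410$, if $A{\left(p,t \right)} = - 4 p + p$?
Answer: $-4578$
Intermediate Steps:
$A{\left(p,t \right)} = - 3 p$
$A{\left(56,-30 + 9 \right)} - 4410 = \left(-3\right) 56 - 4410 = -168 - 4410 = -4578$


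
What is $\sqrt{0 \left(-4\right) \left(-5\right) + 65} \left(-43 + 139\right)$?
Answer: $96 \sqrt{65} \approx 773.98$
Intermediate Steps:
$\sqrt{0 \left(-4\right) \left(-5\right) + 65} \left(-43 + 139\right) = \sqrt{0 \left(-5\right) + 65} \cdot 96 = \sqrt{0 + 65} \cdot 96 = \sqrt{65} \cdot 96 = 96 \sqrt{65}$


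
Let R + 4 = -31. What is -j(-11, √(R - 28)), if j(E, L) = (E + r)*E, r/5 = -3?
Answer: -286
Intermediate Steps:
R = -35 (R = -4 - 31 = -35)
r = -15 (r = 5*(-3) = -15)
j(E, L) = E*(-15 + E) (j(E, L) = (E - 15)*E = (-15 + E)*E = E*(-15 + E))
-j(-11, √(R - 28)) = -(-11)*(-15 - 11) = -(-11)*(-26) = -1*286 = -286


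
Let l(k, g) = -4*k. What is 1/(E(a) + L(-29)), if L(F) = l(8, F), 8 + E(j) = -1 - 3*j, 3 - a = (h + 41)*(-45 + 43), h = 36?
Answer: -1/512 ≈ -0.0019531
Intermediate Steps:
a = 157 (a = 3 - (36 + 41)*(-45 + 43) = 3 - 77*(-2) = 3 - 1*(-154) = 3 + 154 = 157)
E(j) = -9 - 3*j (E(j) = -8 + (-1 - 3*j) = -9 - 3*j)
L(F) = -32 (L(F) = -4*8 = -32)
1/(E(a) + L(-29)) = 1/((-9 - 3*157) - 32) = 1/((-9 - 471) - 32) = 1/(-480 - 32) = 1/(-512) = -1/512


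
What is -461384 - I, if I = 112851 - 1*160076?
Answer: -414159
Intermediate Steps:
I = -47225 (I = 112851 - 160076 = -47225)
-461384 - I = -461384 - 1*(-47225) = -461384 + 47225 = -414159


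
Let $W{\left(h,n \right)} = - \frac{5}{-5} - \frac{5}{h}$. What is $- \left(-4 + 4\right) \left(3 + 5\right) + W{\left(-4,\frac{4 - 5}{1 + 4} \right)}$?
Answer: $\frac{9}{4} \approx 2.25$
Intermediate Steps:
$W{\left(h,n \right)} = 1 - \frac{5}{h}$ ($W{\left(h,n \right)} = \left(-5\right) \left(- \frac{1}{5}\right) - \frac{5}{h} = 1 - \frac{5}{h}$)
$- \left(-4 + 4\right) \left(3 + 5\right) + W{\left(-4,\frac{4 - 5}{1 + 4} \right)} = - \left(-4 + 4\right) \left(3 + 5\right) + \frac{-5 - 4}{-4} = - 0 \cdot 8 - - \frac{9}{4} = \left(-1\right) 0 + \frac{9}{4} = 0 + \frac{9}{4} = \frac{9}{4}$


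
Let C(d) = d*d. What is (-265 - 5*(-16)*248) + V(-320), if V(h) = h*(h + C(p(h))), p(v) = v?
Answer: -32646025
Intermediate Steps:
C(d) = d**2
V(h) = h*(h + h**2)
(-265 - 5*(-16)*248) + V(-320) = (-265 - 5*(-16)*248) + (-320)**2*(1 - 320) = (-265 + 80*248) + 102400*(-319) = (-265 + 19840) - 32665600 = 19575 - 32665600 = -32646025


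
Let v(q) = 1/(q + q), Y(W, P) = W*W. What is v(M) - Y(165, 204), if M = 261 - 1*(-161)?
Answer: -22977899/844 ≈ -27225.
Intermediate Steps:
Y(W, P) = W**2
M = 422 (M = 261 + 161 = 422)
v(q) = 1/(2*q)
v(M) - Y(165, 204) = (1/2)/422 - 1*165**2 = (1/2)*(1/422) - 1*27225 = 1/844 - 27225 = -22977899/844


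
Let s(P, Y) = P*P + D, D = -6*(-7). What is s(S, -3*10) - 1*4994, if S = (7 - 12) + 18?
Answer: -4783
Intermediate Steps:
D = 42
S = 13 (S = -5 + 18 = 13)
s(P, Y) = 42 + P² (s(P, Y) = P*P + 42 = P² + 42 = 42 + P²)
s(S, -3*10) - 1*4994 = (42 + 13²) - 1*4994 = (42 + 169) - 4994 = 211 - 4994 = -4783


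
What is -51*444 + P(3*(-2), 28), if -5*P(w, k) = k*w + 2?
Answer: -113054/5 ≈ -22611.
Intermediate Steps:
P(w, k) = -⅖ - k*w/5 (P(w, k) = -(k*w + 2)/5 = -(2 + k*w)/5 = -⅖ - k*w/5)
-51*444 + P(3*(-2), 28) = -51*444 + (-⅖ - ⅕*28*3*(-2)) = -22644 + (-⅖ - ⅕*28*(-6)) = -22644 + (-⅖ + 168/5) = -22644 + 166/5 = -113054/5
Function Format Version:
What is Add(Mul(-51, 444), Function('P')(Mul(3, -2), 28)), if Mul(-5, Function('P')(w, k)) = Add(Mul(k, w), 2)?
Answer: Rational(-113054, 5) ≈ -22611.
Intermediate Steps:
Function('P')(w, k) = Add(Rational(-2, 5), Mul(Rational(-1, 5), k, w)) (Function('P')(w, k) = Mul(Rational(-1, 5), Add(Mul(k, w), 2)) = Mul(Rational(-1, 5), Add(2, Mul(k, w))) = Add(Rational(-2, 5), Mul(Rational(-1, 5), k, w)))
Add(Mul(-51, 444), Function('P')(Mul(3, -2), 28)) = Add(Mul(-51, 444), Add(Rational(-2, 5), Mul(Rational(-1, 5), 28, Mul(3, -2)))) = Add(-22644, Add(Rational(-2, 5), Mul(Rational(-1, 5), 28, -6))) = Add(-22644, Add(Rational(-2, 5), Rational(168, 5))) = Add(-22644, Rational(166, 5)) = Rational(-113054, 5)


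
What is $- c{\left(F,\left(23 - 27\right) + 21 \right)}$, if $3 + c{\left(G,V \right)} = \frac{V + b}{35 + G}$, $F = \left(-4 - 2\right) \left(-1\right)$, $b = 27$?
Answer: $\frac{79}{41} \approx 1.9268$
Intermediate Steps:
$F = 6$ ($F = \left(-6\right) \left(-1\right) = 6$)
$c{\left(G,V \right)} = -3 + \frac{27 + V}{35 + G}$ ($c{\left(G,V \right)} = -3 + \frac{V + 27}{35 + G} = -3 + \frac{27 + V}{35 + G}$)
$- c{\left(F,\left(23 - 27\right) + 21 \right)} = - \frac{-78 + \left(\left(23 - 27\right) + 21\right) - 18}{35 + 6} = - \frac{-78 + \left(-4 + 21\right) - 18}{41} = - \frac{-78 + 17 - 18}{41} = - \frac{-79}{41} = \left(-1\right) \left(- \frac{79}{41}\right) = \frac{79}{41}$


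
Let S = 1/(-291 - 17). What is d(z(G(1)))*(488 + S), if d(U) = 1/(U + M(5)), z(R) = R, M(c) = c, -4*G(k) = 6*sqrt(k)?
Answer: 150303/1078 ≈ 139.43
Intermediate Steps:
G(k) = -3*sqrt(k)/2
d(U) = 1/(5 + U) (d(U) = 1/(U + 5) = 1/(5 + U))
S = -1/308 (S = 1/(-308) = -1/308 ≈ -0.0032468)
d(z(G(1)))*(488 + S) = (488 - 1/308)/(5 - 3*sqrt(1)/2) = (150303/308)/(5 - 3/2*1) = (150303/308)/(5 - 3/2) = (150303/308)/(7/2) = (2/7)*(150303/308) = 150303/1078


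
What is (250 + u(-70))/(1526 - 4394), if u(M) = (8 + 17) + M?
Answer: -205/2868 ≈ -0.071478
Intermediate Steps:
u(M) = 25 + M
(250 + u(-70))/(1526 - 4394) = (250 + (25 - 70))/(1526 - 4394) = (250 - 45)/(-2868) = 205*(-1/2868) = -205/2868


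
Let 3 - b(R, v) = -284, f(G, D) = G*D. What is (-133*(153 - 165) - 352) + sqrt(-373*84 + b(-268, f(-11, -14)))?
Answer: 1244 + I*sqrt(31045) ≈ 1244.0 + 176.2*I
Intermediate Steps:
f(G, D) = D*G
b(R, v) = 287 (b(R, v) = 3 - 1*(-284) = 3 + 284 = 287)
(-133*(153 - 165) - 352) + sqrt(-373*84 + b(-268, f(-11, -14))) = (-133*(153 - 165) - 352) + sqrt(-373*84 + 287) = (-133*(-12) - 352) + sqrt(-31332 + 287) = (1596 - 352) + sqrt(-31045) = 1244 + I*sqrt(31045)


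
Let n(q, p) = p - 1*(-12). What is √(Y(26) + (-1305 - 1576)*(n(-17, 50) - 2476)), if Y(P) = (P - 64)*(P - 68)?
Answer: √6956330 ≈ 2637.5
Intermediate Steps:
n(q, p) = 12 + p (n(q, p) = p + 12 = 12 + p)
Y(P) = (-68 + P)*(-64 + P) (Y(P) = (-64 + P)*(-68 + P) = (-68 + P)*(-64 + P))
√(Y(26) + (-1305 - 1576)*(n(-17, 50) - 2476)) = √((4352 + 26² - 132*26) + (-1305 - 1576)*((12 + 50) - 2476)) = √((4352 + 676 - 3432) - 2881*(62 - 2476)) = √(1596 - 2881*(-2414)) = √(1596 + 6954734) = √6956330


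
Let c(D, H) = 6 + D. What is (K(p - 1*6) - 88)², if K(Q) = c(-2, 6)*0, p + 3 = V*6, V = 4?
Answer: 7744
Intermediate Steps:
p = 21 (p = -3 + 4*6 = -3 + 24 = 21)
K(Q) = 0 (K(Q) = (6 - 2)*0 = 4*0 = 0)
(K(p - 1*6) - 88)² = (0 - 88)² = (-88)² = 7744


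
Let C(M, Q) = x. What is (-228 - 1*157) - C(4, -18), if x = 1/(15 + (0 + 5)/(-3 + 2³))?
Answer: -6161/16 ≈ -385.06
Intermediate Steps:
x = 1/16 (x = 1/(15 + 5/(-3 + 8)) = 1/(15 + 5/5) = 1/(15 + 5*(⅕)) = 1/(15 + 1) = 1/16 ≈ 0.062500)
C(M, Q) = 1/16
(-228 - 1*157) - C(4, -18) = (-228 - 1*157) - 1*1/16 = (-228 - 157) - 1/16 = -385 - 1/16 = -6161/16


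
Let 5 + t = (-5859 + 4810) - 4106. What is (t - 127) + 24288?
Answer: 19001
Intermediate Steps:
t = -5160 (t = -5 + ((-5859 + 4810) - 4106) = -5 + (-1049 - 4106) = -5 - 5155 = -5160)
(t - 127) + 24288 = (-5160 - 127) + 24288 = -5287 + 24288 = 19001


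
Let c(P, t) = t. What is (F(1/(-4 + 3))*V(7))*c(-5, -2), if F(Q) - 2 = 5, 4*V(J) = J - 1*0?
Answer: -49/2 ≈ -24.500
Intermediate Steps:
V(J) = J/4 (V(J) = (J - 1*0)/4 = (J + 0)/4 = J/4)
F(Q) = 7 (F(Q) = 2 + 5 = 7)
(F(1/(-4 + 3))*V(7))*c(-5, -2) = (7*((1/4)*7))*(-2) = (7*(7/4))*(-2) = (49/4)*(-2) = -49/2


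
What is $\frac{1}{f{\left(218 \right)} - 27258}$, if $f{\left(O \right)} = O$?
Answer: $- \frac{1}{27040} \approx -3.6982 \cdot 10^{-5}$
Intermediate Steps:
$\frac{1}{f{\left(218 \right)} - 27258} = \frac{1}{218 - 27258} = \frac{1}{-27040} = - \frac{1}{27040}$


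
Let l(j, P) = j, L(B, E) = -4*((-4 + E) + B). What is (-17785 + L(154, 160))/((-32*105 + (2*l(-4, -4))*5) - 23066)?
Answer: 19025/26466 ≈ 0.71885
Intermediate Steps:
L(B, E) = 16 - 4*B - 4*E (L(B, E) = -4*(-4 + B + E) = 16 - 4*B - 4*E)
(-17785 + L(154, 160))/((-32*105 + (2*l(-4, -4))*5) - 23066) = (-17785 + (16 - 4*154 - 4*160))/((-32*105 + (2*(-4))*5) - 23066) = (-17785 + (16 - 616 - 640))/((-3360 - 8*5) - 23066) = (-17785 - 1240)/((-3360 - 40) - 23066) = -19025/(-3400 - 23066) = -19025/(-26466) = -19025*(-1/26466) = 19025/26466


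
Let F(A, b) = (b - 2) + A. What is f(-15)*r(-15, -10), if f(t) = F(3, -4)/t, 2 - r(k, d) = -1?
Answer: 3/5 ≈ 0.60000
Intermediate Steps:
F(A, b) = -2 + A + b (F(A, b) = (-2 + b) + A = -2 + A + b)
r(k, d) = 3 (r(k, d) = 2 - 1*(-1) = 2 + 1 = 3)
f(t) = -3/t (f(t) = (-2 + 3 - 4)/t = -3/t)
f(-15)*r(-15, -10) = -3/(-15)*3 = -3*(-1/15)*3 = (1/5)*3 = 3/5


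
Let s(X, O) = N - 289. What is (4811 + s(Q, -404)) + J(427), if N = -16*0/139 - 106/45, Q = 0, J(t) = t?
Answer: 222599/45 ≈ 4946.6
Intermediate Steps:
N = -106/45 (N = 0*(1/139) - 106*1/45 = 0 - 106/45 = -106/45 ≈ -2.3556)
s(X, O) = -13111/45 (s(X, O) = -106/45 - 289 = -13111/45)
(4811 + s(Q, -404)) + J(427) = (4811 - 13111/45) + 427 = 203384/45 + 427 = 222599/45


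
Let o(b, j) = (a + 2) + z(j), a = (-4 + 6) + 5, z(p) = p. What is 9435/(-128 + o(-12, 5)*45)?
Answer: 9435/502 ≈ 18.795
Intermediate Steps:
a = 7 (a = 2 + 5 = 7)
o(b, j) = 9 + j (o(b, j) = (7 + 2) + j = 9 + j)
9435/(-128 + o(-12, 5)*45) = 9435/(-128 + (9 + 5)*45) = 9435/(-128 + 14*45) = 9435/(-128 + 630) = 9435/502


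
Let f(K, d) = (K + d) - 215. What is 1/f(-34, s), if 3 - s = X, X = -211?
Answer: -1/35 ≈ -0.028571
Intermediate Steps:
s = 214 (s = 3 - 1*(-211) = 3 + 211 = 214)
f(K, d) = -215 + K + d
1/f(-34, s) = 1/(-215 - 34 + 214) = 1/(-35) = -1/35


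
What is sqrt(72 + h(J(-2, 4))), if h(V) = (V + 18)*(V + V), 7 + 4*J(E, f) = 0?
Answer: 11*sqrt(2)/4 ≈ 3.8891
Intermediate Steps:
J(E, f) = -7/4 (J(E, f) = -7/4 + (1/4)*0 = -7/4 + 0 = -7/4)
h(V) = 2*V*(18 + V) (h(V) = (18 + V)*(2*V) = 2*V*(18 + V))
sqrt(72 + h(J(-2, 4))) = sqrt(72 + 2*(-7/4)*(18 - 7/4)) = sqrt(72 + 2*(-7/4)*(65/4)) = sqrt(72 - 455/8) = sqrt(121/8) = 11*sqrt(2)/4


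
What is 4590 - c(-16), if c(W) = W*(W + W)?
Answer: 4078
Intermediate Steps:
c(W) = 2*W**2 (c(W) = W*(2*W) = 2*W**2)
4590 - c(-16) = 4590 - 2*(-16)**2 = 4590 - 2*256 = 4590 - 1*512 = 4590 - 512 = 4078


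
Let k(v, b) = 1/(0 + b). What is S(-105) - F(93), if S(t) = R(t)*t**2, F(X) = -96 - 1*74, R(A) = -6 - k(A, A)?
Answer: -65875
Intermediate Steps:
k(v, b) = 1/b
R(A) = -6 - 1/A
F(X) = -170 (F(X) = -96 - 74 = -170)
S(t) = t**2*(-6 - 1/t) (S(t) = (-6 - 1/t)*t**2 = t**2*(-6 - 1/t))
S(-105) - F(93) = -1*(-105)*(1 + 6*(-105)) - 1*(-170) = -1*(-105)*(1 - 630) + 170 = -1*(-105)*(-629) + 170 = -66045 + 170 = -65875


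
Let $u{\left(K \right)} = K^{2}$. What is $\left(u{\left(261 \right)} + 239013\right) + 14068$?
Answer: $321202$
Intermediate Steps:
$\left(u{\left(261 \right)} + 239013\right) + 14068 = \left(261^{2} + 239013\right) + 14068 = \left(68121 + 239013\right) + 14068 = 307134 + 14068 = 321202$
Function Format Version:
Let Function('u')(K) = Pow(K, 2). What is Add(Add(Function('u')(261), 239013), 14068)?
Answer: 321202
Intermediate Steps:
Add(Add(Function('u')(261), 239013), 14068) = Add(Add(Pow(261, 2), 239013), 14068) = Add(Add(68121, 239013), 14068) = Add(307134, 14068) = 321202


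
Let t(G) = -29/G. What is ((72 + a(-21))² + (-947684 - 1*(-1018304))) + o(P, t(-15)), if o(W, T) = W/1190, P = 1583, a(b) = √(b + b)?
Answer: 90158363/1190 + 144*I*√42 ≈ 75763.0 + 933.23*I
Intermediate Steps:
a(b) = √2*√b (a(b) = √(2*b) = √2*√b)
o(W, T) = W/1190 (o(W, T) = W*(1/1190) = W/1190)
((72 + a(-21))² + (-947684 - 1*(-1018304))) + o(P, t(-15)) = ((72 + √2*√(-21))² + (-947684 - 1*(-1018304))) + (1/1190)*1583 = ((72 + √2*(I*√21))² + (-947684 + 1018304)) + 1583/1190 = ((72 + I*√42)² + 70620) + 1583/1190 = (70620 + (72 + I*√42)²) + 1583/1190 = 84039383/1190 + (72 + I*√42)²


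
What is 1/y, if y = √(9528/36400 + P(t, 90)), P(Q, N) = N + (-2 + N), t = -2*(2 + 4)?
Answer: 5*√147618562/811091 ≈ 0.074898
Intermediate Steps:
t = -12 (t = -2*6 = -12)
P(Q, N) = -2 + 2*N
y = √147618562/910 (y = √(9528/36400 + (-2 + 2*90)) = √(9528*(1/36400) + (-2 + 180)) = √(1191/4550 + 178) = √(811091/4550) = √147618562/910 ≈ 13.351)
1/y = 1/(√147618562/910) = 5*√147618562/811091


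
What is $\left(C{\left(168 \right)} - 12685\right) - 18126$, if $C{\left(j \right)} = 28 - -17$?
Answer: $-30766$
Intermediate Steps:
$C{\left(j \right)} = 45$ ($C{\left(j \right)} = 28 + 17 = 45$)
$\left(C{\left(168 \right)} - 12685\right) - 18126 = \left(45 - 12685\right) - 18126 = -12640 - 18126 = -30766$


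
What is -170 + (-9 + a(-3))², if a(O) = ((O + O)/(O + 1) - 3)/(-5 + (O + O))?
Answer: -89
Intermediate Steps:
a(O) = (-3 + 2*O/(1 + O))/(-5 + 2*O) (a(O) = ((2*O)/(1 + O) - 3)/(-5 + 2*O) = (2*O/(1 + O) - 3)/(-5 + 2*O) = (-3 + 2*O/(1 + O))/(-5 + 2*O))
-170 + (-9 + a(-3))² = -170 + (-9 + (3 - 3)/(5 - 2*(-3)² + 3*(-3)))² = -170 + (-9 + 0/(5 - 2*9 - 9))² = -170 + (-9 + 0/(5 - 18 - 9))² = -170 + (-9 + 0/(-22))² = -170 + (-9 - 1/22*0)² = -170 + (-9 + 0)² = -170 + (-9)² = -170 + 81 = -89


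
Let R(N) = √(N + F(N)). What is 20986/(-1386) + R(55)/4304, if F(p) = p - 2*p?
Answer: -1499/99 ≈ -15.141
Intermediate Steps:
F(p) = -p
R(N) = 0 (R(N) = √(N - N) = √0 = 0)
20986/(-1386) + R(55)/4304 = 20986/(-1386) + 0/4304 = 20986*(-1/1386) + 0*(1/4304) = -1499/99 + 0 = -1499/99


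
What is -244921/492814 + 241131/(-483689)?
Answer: -237298326203/238368710846 ≈ -0.99551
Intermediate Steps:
-244921/492814 + 241131/(-483689) = -244921*1/492814 + 241131*(-1/483689) = -244921/492814 - 241131/483689 = -237298326203/238368710846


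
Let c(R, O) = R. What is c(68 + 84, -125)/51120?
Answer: 19/6390 ≈ 0.0029734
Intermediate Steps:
c(68 + 84, -125)/51120 = (68 + 84)/51120 = 152*(1/51120) = 19/6390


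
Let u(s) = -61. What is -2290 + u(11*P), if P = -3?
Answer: -2351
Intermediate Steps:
-2290 + u(11*P) = -2290 - 61 = -2351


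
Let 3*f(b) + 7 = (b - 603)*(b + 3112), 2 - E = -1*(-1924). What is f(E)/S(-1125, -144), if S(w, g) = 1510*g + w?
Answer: 3004757/655695 ≈ 4.5826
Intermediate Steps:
E = -1922 (E = 2 - (-1)*(-1924) = 2 - 1*1924 = 2 - 1924 = -1922)
S(w, g) = w + 1510*g
f(b) = -7/3 + (-603 + b)*(3112 + b)/3 (f(b) = -7/3 + ((b - 603)*(b + 3112))/3 = -7/3 + ((-603 + b)*(3112 + b))/3 = -7/3 + (-603 + b)*(3112 + b)/3)
f(E)/S(-1125, -144) = (-1876543/3 + (⅓)*(-1922)² + (2509/3)*(-1922))/(-1125 + 1510*(-144)) = (-1876543/3 + (⅓)*3694084 - 4822298/3)/(-1125 - 217440) = (-1876543/3 + 3694084/3 - 4822298/3)/(-218565) = -3004757/3*(-1/218565) = 3004757/655695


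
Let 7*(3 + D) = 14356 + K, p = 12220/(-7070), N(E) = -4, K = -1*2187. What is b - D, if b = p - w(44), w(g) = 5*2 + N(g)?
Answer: -1232412/707 ≈ -1743.2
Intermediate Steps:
K = -2187
p = -1222/707 (p = 12220*(-1/7070) = -1222/707 ≈ -1.7284)
w(g) = 6 (w(g) = 5*2 - 4 = 10 - 4 = 6)
D = 12148/7 (D = -3 + (14356 - 2187)/7 = -3 + (⅐)*12169 = -3 + 12169/7 = 12148/7 ≈ 1735.4)
b = -5464/707 (b = -1222/707 - 1*6 = -1222/707 - 6 = -5464/707 ≈ -7.7284)
b - D = -5464/707 - 1*12148/7 = -5464/707 - 12148/7 = -1232412/707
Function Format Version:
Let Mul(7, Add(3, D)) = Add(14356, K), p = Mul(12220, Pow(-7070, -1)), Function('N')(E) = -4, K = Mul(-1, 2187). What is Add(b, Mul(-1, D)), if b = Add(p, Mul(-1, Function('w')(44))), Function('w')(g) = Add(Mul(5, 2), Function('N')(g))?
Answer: Rational(-1232412, 707) ≈ -1743.2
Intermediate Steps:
K = -2187
p = Rational(-1222, 707) (p = Mul(12220, Rational(-1, 7070)) = Rational(-1222, 707) ≈ -1.7284)
Function('w')(g) = 6 (Function('w')(g) = Add(Mul(5, 2), -4) = Add(10, -4) = 6)
D = Rational(12148, 7) (D = Add(-3, Mul(Rational(1, 7), Add(14356, -2187))) = Add(-3, Mul(Rational(1, 7), 12169)) = Add(-3, Rational(12169, 7)) = Rational(12148, 7) ≈ 1735.4)
b = Rational(-5464, 707) (b = Add(Rational(-1222, 707), Mul(-1, 6)) = Add(Rational(-1222, 707), -6) = Rational(-5464, 707) ≈ -7.7284)
Add(b, Mul(-1, D)) = Add(Rational(-5464, 707), Mul(-1, Rational(12148, 7))) = Add(Rational(-5464, 707), Rational(-12148, 7)) = Rational(-1232412, 707)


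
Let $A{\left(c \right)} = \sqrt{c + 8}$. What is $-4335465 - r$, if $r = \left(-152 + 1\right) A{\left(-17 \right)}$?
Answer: $-4335465 + 453 i \approx -4.3355 \cdot 10^{6} + 453.0 i$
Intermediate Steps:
$A{\left(c \right)} = \sqrt{8 + c}$
$r = - 453 i$ ($r = \left(-152 + 1\right) \sqrt{8 - 17} = - 151 \sqrt{-9} = - 151 \cdot 3 i = - 453 i \approx - 453.0 i$)
$-4335465 - r = -4335465 - - 453 i = -4335465 + 453 i$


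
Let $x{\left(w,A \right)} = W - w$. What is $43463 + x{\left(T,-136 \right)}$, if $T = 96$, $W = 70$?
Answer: $43437$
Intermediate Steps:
$x{\left(w,A \right)} = 70 - w$
$43463 + x{\left(T,-136 \right)} = 43463 + \left(70 - 96\right) = 43463 - 26 = 43437$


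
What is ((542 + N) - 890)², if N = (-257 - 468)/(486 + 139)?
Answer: 76195441/625 ≈ 1.2191e+5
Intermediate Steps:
N = -29/25 (N = -725/625 = -725*1/625 = -29/25 ≈ -1.1600)
((542 + N) - 890)² = ((542 - 29/25) - 890)² = (13521/25 - 890)² = (-8729/25)² = 76195441/625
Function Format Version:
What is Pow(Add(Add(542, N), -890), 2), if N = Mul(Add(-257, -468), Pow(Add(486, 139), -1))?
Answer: Rational(76195441, 625) ≈ 1.2191e+5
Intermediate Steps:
N = Rational(-29, 25) (N = Mul(-725, Pow(625, -1)) = Mul(-725, Rational(1, 625)) = Rational(-29, 25) ≈ -1.1600)
Pow(Add(Add(542, N), -890), 2) = Pow(Add(Add(542, Rational(-29, 25)), -890), 2) = Pow(Add(Rational(13521, 25), -890), 2) = Pow(Rational(-8729, 25), 2) = Rational(76195441, 625)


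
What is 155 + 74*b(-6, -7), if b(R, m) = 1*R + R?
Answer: -733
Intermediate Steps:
b(R, m) = 2*R (b(R, m) = R + R = 2*R)
155 + 74*b(-6, -7) = 155 + 74*(2*(-6)) = 155 + 74*(-12) = 155 - 888 = -733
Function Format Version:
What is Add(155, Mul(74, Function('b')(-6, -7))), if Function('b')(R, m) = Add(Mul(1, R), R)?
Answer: -733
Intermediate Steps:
Function('b')(R, m) = Mul(2, R) (Function('b')(R, m) = Add(R, R) = Mul(2, R))
Add(155, Mul(74, Function('b')(-6, -7))) = Add(155, Mul(74, Mul(2, -6))) = Add(155, Mul(74, -12)) = Add(155, -888) = -733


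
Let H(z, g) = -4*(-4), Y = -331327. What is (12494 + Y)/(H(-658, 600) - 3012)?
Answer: 318833/2996 ≈ 106.42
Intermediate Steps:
H(z, g) = 16
(12494 + Y)/(H(-658, 600) - 3012) = (12494 - 331327)/(16 - 3012) = -318833/(-2996) = -318833*(-1/2996) = 318833/2996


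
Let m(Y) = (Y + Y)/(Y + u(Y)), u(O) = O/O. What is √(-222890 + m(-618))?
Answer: I*√84851008598/617 ≈ 472.11*I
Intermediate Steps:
u(O) = 1
m(Y) = 2*Y/(1 + Y) (m(Y) = (Y + Y)/(Y + 1) = (2*Y)/(1 + Y) = 2*Y/(1 + Y))
√(-222890 + m(-618)) = √(-222890 + 2*(-618)/(1 - 618)) = √(-222890 + 2*(-618)/(-617)) = √(-222890 + 2*(-618)*(-1/617)) = √(-222890 + 1236/617) = √(-137521894/617) = I*√84851008598/617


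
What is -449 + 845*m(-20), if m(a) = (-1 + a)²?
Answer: 372196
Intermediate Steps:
-449 + 845*m(-20) = -449 + 845*(-1 - 20)² = -449 + 845*(-21)² = -449 + 845*441 = -449 + 372645 = 372196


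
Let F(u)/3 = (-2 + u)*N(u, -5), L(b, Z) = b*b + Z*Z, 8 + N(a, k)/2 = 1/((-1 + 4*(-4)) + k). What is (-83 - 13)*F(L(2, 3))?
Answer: 50976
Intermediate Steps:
N(a, k) = -16 + 2/(-17 + k) (N(a, k) = -16 + 2/((-1 + 4*(-4)) + k) = -16 + 2/((-1 - 16) + k) = -16 + 2/(-17 + k))
L(b, Z) = Z² + b² (L(b, Z) = b² + Z² = Z² + b²)
F(u) = 1062/11 - 531*u/11 (F(u) = 3*((-2 + u)*(2*(137 - 8*(-5))/(-17 - 5))) = 3*((-2 + u)*(2*(137 + 40)/(-22))) = 3*((-2 + u)*(2*(-1/22)*177)) = 3*((-2 + u)*(-177/11)) = 3*(354/11 - 177*u/11) = 1062/11 - 531*u/11)
(-83 - 13)*F(L(2, 3)) = (-83 - 13)*(1062/11 - 531*(3² + 2²)/11) = -96*(1062/11 - 531*(9 + 4)/11) = -96*(1062/11 - 531/11*13) = -96*(1062/11 - 6903/11) = -96*(-531) = 50976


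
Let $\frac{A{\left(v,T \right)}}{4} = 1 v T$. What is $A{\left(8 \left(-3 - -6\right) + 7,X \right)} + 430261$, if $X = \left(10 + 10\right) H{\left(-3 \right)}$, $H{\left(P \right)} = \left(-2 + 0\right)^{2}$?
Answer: $440181$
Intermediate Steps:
$H{\left(P \right)} = 4$ ($H{\left(P \right)} = \left(-2\right)^{2} = 4$)
$X = 80$ ($X = \left(10 + 10\right) 4 = 20 \cdot 4 = 80$)
$A{\left(v,T \right)} = 4 T v$ ($A{\left(v,T \right)} = 4 \cdot 1 v T = 4 v T = 4 T v$)
$A{\left(8 \left(-3 - -6\right) + 7,X \right)} + 430261 = 4 \cdot 80 \left(8 \left(-3 - -6\right) + 7\right) + 430261 = 4 \cdot 80 \left(8 \left(-3 + 6\right) + 7\right) + 430261 = 4 \cdot 80 \left(8 \cdot 3 + 7\right) + 430261 = 4 \cdot 80 \left(24 + 7\right) + 430261 = 4 \cdot 80 \cdot 31 + 430261 = 9920 + 430261 = 440181$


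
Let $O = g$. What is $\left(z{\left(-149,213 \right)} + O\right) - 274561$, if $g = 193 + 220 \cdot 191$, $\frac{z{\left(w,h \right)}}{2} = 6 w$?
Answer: $-234136$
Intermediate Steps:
$z{\left(w,h \right)} = 12 w$ ($z{\left(w,h \right)} = 2 \cdot 6 w = 12 w$)
$g = 42213$ ($g = 193 + 42020 = 42213$)
$O = 42213$
$\left(z{\left(-149,213 \right)} + O\right) - 274561 = \left(12 \left(-149\right) + 42213\right) - 274561 = \left(-1788 + 42213\right) - 274561 = 40425 - 274561 = -234136$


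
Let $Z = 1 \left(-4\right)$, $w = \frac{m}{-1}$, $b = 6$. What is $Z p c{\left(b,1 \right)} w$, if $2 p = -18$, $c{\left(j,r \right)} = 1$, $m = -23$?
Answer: $828$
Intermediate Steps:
$p = -9$ ($p = \frac{1}{2} \left(-18\right) = -9$)
$w = 23$ ($w = - \frac{23}{-1} = \left(-23\right) \left(-1\right) = 23$)
$Z = -4$
$Z p c{\left(b,1 \right)} w = - 4 \left(-9\right) 1 \cdot 23 = - 4 \left(\left(-9\right) 23\right) = \left(-4\right) \left(-207\right) = 828$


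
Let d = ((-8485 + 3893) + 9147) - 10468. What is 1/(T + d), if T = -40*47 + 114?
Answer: -1/7679 ≈ -0.00013023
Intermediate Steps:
T = -1766 (T = -1880 + 114 = -1766)
d = -5913 (d = (-4592 + 9147) - 10468 = 4555 - 10468 = -5913)
1/(T + d) = 1/(-1766 - 5913) = 1/(-7679) = -1/7679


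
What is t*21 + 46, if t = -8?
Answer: -122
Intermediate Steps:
t*21 + 46 = -8*21 + 46 = -168 + 46 = -122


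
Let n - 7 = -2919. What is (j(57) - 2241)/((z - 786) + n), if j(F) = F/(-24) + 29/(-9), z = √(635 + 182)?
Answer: 6955465/11448324 + 161755*√817/984555864 ≈ 0.61225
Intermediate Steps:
n = -2912 (n = 7 - 2919 = -2912)
z = √817 ≈ 28.583
j(F) = -29/9 - F/24 (j(F) = F*(-1/24) + 29*(-⅑) = -F/24 - 29/9 = -29/9 - F/24)
(j(57) - 2241)/((z - 786) + n) = ((-29/9 - 1/24*57) - 2241)/((√817 - 786) - 2912) = ((-29/9 - 19/8) - 2241)/((-786 + √817) - 2912) = (-403/72 - 2241)/(-3698 + √817) = -161755/(72*(-3698 + √817))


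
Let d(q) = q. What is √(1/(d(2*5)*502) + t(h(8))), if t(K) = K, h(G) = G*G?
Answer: √403207655/2510 ≈ 8.0000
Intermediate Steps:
h(G) = G²
√(1/(d(2*5)*502) + t(h(8))) = √(1/((2*5)*502) + 8²) = √(1/(10*502) + 64) = √(1/5020 + 64) = √(321281/5020) = √403207655/2510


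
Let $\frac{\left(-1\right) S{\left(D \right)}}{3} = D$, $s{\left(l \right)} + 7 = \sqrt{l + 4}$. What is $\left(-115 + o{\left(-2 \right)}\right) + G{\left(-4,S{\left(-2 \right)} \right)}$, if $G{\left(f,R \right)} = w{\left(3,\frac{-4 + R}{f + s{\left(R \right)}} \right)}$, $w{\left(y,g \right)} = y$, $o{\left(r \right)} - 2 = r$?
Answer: $-112$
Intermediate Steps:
$o{\left(r \right)} = 2 + r$
$s{\left(l \right)} = -7 + \sqrt{4 + l}$ ($s{\left(l \right)} = -7 + \sqrt{l + 4} = -7 + \sqrt{4 + l}$)
$S{\left(D \right)} = - 3 D$
$G{\left(f,R \right)} = 3$
$\left(-115 + o{\left(-2 \right)}\right) + G{\left(-4,S{\left(-2 \right)} \right)} = \left(-115 + \left(2 - 2\right)\right) + 3 = \left(-115 + 0\right) + 3 = -115 + 3 = -112$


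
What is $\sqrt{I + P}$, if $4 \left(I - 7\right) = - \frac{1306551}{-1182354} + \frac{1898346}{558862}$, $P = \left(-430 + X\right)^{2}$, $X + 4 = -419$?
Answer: $\frac{\sqrt{35299179766162469355927186874}}{220257573716} \approx 853.0$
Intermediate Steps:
$X = -423$ ($X = -4 - 419 = -423$)
$P = 727609$ ($P = \left(-430 - 423\right)^{2} = \left(-853\right)^{2} = 727609$)
$I = \frac{3579389147265}{440515147432}$ ($I = 7 + \frac{- \frac{1306551}{-1182354} + \frac{1898346}{558862}}{4} = 7 + \frac{\left(-1306551\right) \left(- \frac{1}{1182354}\right) + 1898346 \cdot \frac{1}{558862}}{4} = 7 + \frac{\frac{435517}{394118} + \frac{949173}{279431}}{4} = 7 + \frac{1}{4} \cdot \frac{495783115241}{110128786858} = 7 + \frac{495783115241}{440515147432} = \frac{3579389147265}{440515147432} \approx 8.1255$)
$\sqrt{I + P} = \sqrt{\frac{3579389147265}{440515147432} + 727609} = \sqrt{\frac{320526365296997353}{440515147432}} = \frac{\sqrt{35299179766162469355927186874}}{220257573716}$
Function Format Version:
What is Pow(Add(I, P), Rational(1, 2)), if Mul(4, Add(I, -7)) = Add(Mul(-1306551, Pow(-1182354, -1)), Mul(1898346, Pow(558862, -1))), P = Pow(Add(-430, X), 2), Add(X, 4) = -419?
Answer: Mul(Rational(1, 220257573716), Pow(35299179766162469355927186874, Rational(1, 2))) ≈ 853.00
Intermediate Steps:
X = -423 (X = Add(-4, -419) = -423)
P = 727609 (P = Pow(Add(-430, -423), 2) = Pow(-853, 2) = 727609)
I = Rational(3579389147265, 440515147432) (I = Add(7, Mul(Rational(1, 4), Add(Mul(-1306551, Pow(-1182354, -1)), Mul(1898346, Pow(558862, -1))))) = Add(7, Mul(Rational(1, 4), Add(Mul(-1306551, Rational(-1, 1182354)), Mul(1898346, Rational(1, 558862))))) = Add(7, Mul(Rational(1, 4), Add(Rational(435517, 394118), Rational(949173, 279431)))) = Add(7, Mul(Rational(1, 4), Rational(495783115241, 110128786858))) = Add(7, Rational(495783115241, 440515147432)) = Rational(3579389147265, 440515147432) ≈ 8.1255)
Pow(Add(I, P), Rational(1, 2)) = Pow(Add(Rational(3579389147265, 440515147432), 727609), Rational(1, 2)) = Pow(Rational(320526365296997353, 440515147432), Rational(1, 2)) = Mul(Rational(1, 220257573716), Pow(35299179766162469355927186874, Rational(1, 2)))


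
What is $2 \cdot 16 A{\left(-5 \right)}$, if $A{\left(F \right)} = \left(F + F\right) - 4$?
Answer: $-448$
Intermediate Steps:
$A{\left(F \right)} = -4 + 2 F$ ($A{\left(F \right)} = 2 F - 4 = -4 + 2 F$)
$2 \cdot 16 A{\left(-5 \right)} = 2 \cdot 16 \left(-4 + 2 \left(-5\right)\right) = 32 \left(-4 - 10\right) = 32 \left(-14\right) = -448$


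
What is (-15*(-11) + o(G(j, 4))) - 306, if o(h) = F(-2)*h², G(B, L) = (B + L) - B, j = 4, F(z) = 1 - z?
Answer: -93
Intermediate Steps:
G(B, L) = L
o(h) = 3*h² (o(h) = (1 - 1*(-2))*h² = (1 + 2)*h² = 3*h²)
(-15*(-11) + o(G(j, 4))) - 306 = (-15*(-11) + 3*4²) - 306 = (165 + 3*16) - 306 = (165 + 48) - 306 = 213 - 306 = -93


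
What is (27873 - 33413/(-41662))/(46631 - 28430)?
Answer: 1161278339/758290062 ≈ 1.5314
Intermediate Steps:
(27873 - 33413/(-41662))/(46631 - 28430) = (27873 - 33413*(-1/41662))/18201 = (27873 + 33413/41662)*(1/18201) = (1161278339/41662)*(1/18201) = 1161278339/758290062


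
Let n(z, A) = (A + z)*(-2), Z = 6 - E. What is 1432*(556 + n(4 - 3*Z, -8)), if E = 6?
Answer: 807648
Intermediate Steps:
Z = 0 (Z = 6 - 1*6 = 6 - 6 = 0)
n(z, A) = -2*A - 2*z
1432*(556 + n(4 - 3*Z, -8)) = 1432*(556 + (-2*(-8) - 2*(4 - 3*0))) = 1432*(556 + (16 - 2*(4 + 0))) = 1432*(556 + (16 - 2*4)) = 1432*(556 + (16 - 8)) = 1432*(556 + 8) = 1432*564 = 807648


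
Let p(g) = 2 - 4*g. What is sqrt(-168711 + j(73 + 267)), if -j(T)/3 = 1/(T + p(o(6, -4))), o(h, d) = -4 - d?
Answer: I*sqrt(2192568270)/114 ≈ 410.74*I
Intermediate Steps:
j(T) = -3/(2 + T) (j(T) = -3/(T + (2 - 4*(-4 - 1*(-4)))) = -3/(T + (2 - 4*(-4 + 4))) = -3/(T + (2 - 4*0)) = -3/(T + (2 + 0)) = -3/(T + 2) = -3/(2 + T))
sqrt(-168711 + j(73 + 267)) = sqrt(-168711 - 3/(2 + (73 + 267))) = sqrt(-168711 - 3/(2 + 340)) = sqrt(-168711 - 3/342) = sqrt(-168711 - 3*1/342) = sqrt(-168711 - 1/114) = sqrt(-19233055/114) = I*sqrt(2192568270)/114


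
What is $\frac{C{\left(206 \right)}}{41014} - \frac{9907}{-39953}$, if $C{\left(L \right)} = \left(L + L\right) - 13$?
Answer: $\frac{422266945}{1638632342} \approx 0.25769$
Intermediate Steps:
$C{\left(L \right)} = -13 + 2 L$ ($C{\left(L \right)} = 2 L - 13 = -13 + 2 L$)
$\frac{C{\left(206 \right)}}{41014} - \frac{9907}{-39953} = \frac{-13 + 2 \cdot 206}{41014} - \frac{9907}{-39953} = \left(-13 + 412\right) \frac{1}{41014} - - \frac{9907}{39953} = 399 \cdot \frac{1}{41014} + \frac{9907}{39953} = \frac{399}{41014} + \frac{9907}{39953} = \frac{422266945}{1638632342}$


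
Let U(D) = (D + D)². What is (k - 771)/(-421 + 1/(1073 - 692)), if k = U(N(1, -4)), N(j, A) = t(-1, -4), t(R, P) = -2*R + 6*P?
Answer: -88773/32080 ≈ -2.7672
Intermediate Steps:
N(j, A) = -22 (N(j, A) = -2*(-1) + 6*(-4) = 2 - 24 = -22)
U(D) = 4*D² (U(D) = (2*D)² = 4*D²)
k = 1936 (k = 4*(-22)² = 4*484 = 1936)
(k - 771)/(-421 + 1/(1073 - 692)) = (1936 - 771)/(-421 + 1/(1073 - 692)) = 1165/(-421 + 1/381) = 1165/(-160400/381) = 1165*(-381/160400) = -88773/32080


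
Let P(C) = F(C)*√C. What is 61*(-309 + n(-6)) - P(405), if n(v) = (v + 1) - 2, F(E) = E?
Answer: -19276 - 3645*√5 ≈ -27426.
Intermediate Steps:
n(v) = -1 + v (n(v) = (1 + v) - 2 = -1 + v)
P(C) = C^(3/2) (P(C) = C*√C = C^(3/2))
61*(-309 + n(-6)) - P(405) = 61*(-309 + (-1 - 6)) - 405^(3/2) = 61*(-309 - 7) - 3645*√5 = 61*(-316) - 3645*√5 = -19276 - 3645*√5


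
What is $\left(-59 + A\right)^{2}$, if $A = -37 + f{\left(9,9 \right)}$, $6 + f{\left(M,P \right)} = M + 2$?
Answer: $8281$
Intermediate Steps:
$f{\left(M,P \right)} = -4 + M$ ($f{\left(M,P \right)} = -6 + \left(M + 2\right) = -6 + \left(2 + M\right) = -4 + M$)
$A = -32$ ($A = -37 + \left(-4 + 9\right) = -37 + 5 = -32$)
$\left(-59 + A\right)^{2} = \left(-59 - 32\right)^{2} = \left(-91\right)^{2} = 8281$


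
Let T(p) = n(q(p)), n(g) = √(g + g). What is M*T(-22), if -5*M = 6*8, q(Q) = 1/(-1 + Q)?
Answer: -48*I*√46/115 ≈ -2.8309*I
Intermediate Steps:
M = -48/5 (M = -6*8/5 = -⅕*48 = -48/5 ≈ -9.6000)
n(g) = √2*√g (n(g) = √(2*g) = √2*√g)
T(p) = √2*√(1/(-1 + p))
M*T(-22) = -48*√2*√(1/(-1 - 22))/5 = -48*√2*√(1/(-23))/5 = -48*√2*√(-1/23)/5 = -48*√2*I*√23/23/5 = -48*I*√46/115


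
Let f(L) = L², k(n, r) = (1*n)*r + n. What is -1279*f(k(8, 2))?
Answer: -736704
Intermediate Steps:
k(n, r) = n + n*r (k(n, r) = n*r + n = n + n*r)
-1279*f(k(8, 2)) = -1279*64*(1 + 2)² = -1279*(8*3)² = -1279*24² = -1279*576 = -736704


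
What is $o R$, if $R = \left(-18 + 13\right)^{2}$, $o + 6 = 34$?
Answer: $700$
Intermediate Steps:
$o = 28$ ($o = -6 + 34 = 28$)
$R = 25$ ($R = \left(-5\right)^{2} = 25$)
$o R = 28 \cdot 25 = 700$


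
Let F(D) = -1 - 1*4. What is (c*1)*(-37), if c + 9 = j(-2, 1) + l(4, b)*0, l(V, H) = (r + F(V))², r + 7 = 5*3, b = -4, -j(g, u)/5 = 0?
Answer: 333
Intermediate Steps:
j(g, u) = 0 (j(g, u) = -5*0 = 0)
F(D) = -5 (F(D) = -1 - 4 = -5)
r = 8 (r = -7 + 5*3 = -7 + 15 = 8)
l(V, H) = 9 (l(V, H) = (8 - 5)² = 3² = 9)
c = -9 (c = -9 + (0 + 9*0) = -9 + (0 + 0) = -9 + 0 = -9)
(c*1)*(-37) = -9*1*(-37) = -9*(-37) = 333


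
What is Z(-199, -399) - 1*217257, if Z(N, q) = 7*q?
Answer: -220050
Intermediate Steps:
Z(-199, -399) - 1*217257 = 7*(-399) - 1*217257 = -2793 - 217257 = -220050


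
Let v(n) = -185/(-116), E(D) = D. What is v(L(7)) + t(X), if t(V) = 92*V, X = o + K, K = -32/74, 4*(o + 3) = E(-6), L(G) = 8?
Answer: -1940795/4292 ≈ -452.19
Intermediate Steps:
o = -9/2 (o = -3 + (1/4)*(-6) = -3 - 3/2 = -9/2 ≈ -4.5000)
K = -16/37 (K = -32*1/74 = -16/37 ≈ -0.43243)
v(n) = 185/116 (v(n) = -185*(-1/116) = 185/116)
X = -365/74 (X = -9/2 - 16/37 = -365/74 ≈ -4.9324)
v(L(7)) + t(X) = 185/116 + 92*(-365/74) = 185/116 - 16790/37 = -1940795/4292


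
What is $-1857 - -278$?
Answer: $-1579$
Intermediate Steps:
$-1857 - -278 = -1857 + 278 = -1579$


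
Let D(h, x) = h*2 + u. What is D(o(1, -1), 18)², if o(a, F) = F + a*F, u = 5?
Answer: 1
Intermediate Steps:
o(a, F) = F + F*a
D(h, x) = 5 + 2*h (D(h, x) = h*2 + 5 = 2*h + 5 = 5 + 2*h)
D(o(1, -1), 18)² = (5 + 2*(-(1 + 1)))² = (5 + 2*(-1*2))² = (5 + 2*(-2))² = (5 - 4)² = 1² = 1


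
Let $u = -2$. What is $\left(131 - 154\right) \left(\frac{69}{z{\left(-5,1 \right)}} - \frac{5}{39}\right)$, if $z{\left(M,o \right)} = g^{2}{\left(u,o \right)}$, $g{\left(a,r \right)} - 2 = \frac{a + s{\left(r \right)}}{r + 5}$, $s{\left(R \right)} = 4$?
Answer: $- \frac{551402}{1911} \approx -288.54$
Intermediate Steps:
$g{\left(a,r \right)} = 2 + \frac{4 + a}{5 + r}$ ($g{\left(a,r \right)} = 2 + \frac{a + 4}{r + 5} = 2 + \frac{4 + a}{5 + r}$)
$z{\left(M,o \right)} = \frac{\left(12 + 2 o\right)^{2}}{\left(5 + o\right)^{2}}$ ($z{\left(M,o \right)} = \left(\frac{14 - 2 + 2 o}{5 + o}\right)^{2} = \left(\frac{12 + 2 o}{5 + o}\right)^{2} = \frac{\left(12 + 2 o\right)^{2}}{\left(5 + o\right)^{2}}$)
$\left(131 - 154\right) \left(\frac{69}{z{\left(-5,1 \right)}} - \frac{5}{39}\right) = \left(131 - 154\right) \left(\frac{69}{4 \frac{1}{\left(5 + 1\right)^{2}} \left(6 + 1\right)^{2}} - \frac{5}{39}\right) = - 23 \left(\frac{69}{4 \cdot \frac{1}{36} \cdot 7^{2}} - \frac{5}{39}\right) = - 23 \left(\frac{69}{4 \cdot \frac{1}{36} \cdot 49} - \frac{5}{39}\right) = - 23 \left(\frac{69}{\frac{49}{9}} - \frac{5}{39}\right) = - 23 \left(69 \cdot \frac{9}{49} - \frac{5}{39}\right) = - 23 \left(\frac{621}{49} - \frac{5}{39}\right) = \left(-23\right) \frac{23974}{1911} = - \frac{551402}{1911}$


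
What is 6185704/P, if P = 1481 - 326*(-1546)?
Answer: 883672/72211 ≈ 12.237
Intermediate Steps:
P = 505477 (P = 1481 + 503996 = 505477)
6185704/P = 6185704/505477 = 6185704*(1/505477) = 883672/72211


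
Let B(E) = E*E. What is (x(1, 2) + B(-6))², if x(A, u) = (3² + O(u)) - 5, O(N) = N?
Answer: 1764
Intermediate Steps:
B(E) = E²
x(A, u) = 4 + u (x(A, u) = (3² + u) - 5 = (9 + u) - 5 = 4 + u)
(x(1, 2) + B(-6))² = ((4 + 2) + (-6)²)² = (6 + 36)² = 42² = 1764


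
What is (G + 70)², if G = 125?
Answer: 38025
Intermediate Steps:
(G + 70)² = (125 + 70)² = 195² = 38025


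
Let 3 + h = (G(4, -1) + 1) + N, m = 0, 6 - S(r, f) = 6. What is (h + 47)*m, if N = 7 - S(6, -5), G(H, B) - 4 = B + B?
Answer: 0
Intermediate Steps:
G(H, B) = 4 + 2*B (G(H, B) = 4 + (B + B) = 4 + 2*B)
S(r, f) = 0 (S(r, f) = 6 - 1*6 = 6 - 6 = 0)
N = 7 (N = 7 - 1*0 = 7 + 0 = 7)
h = 7 (h = -3 + (((4 + 2*(-1)) + 1) + 7) = -3 + (((4 - 2) + 1) + 7) = -3 + ((2 + 1) + 7) = -3 + (3 + 7) = -3 + 10 = 7)
(h + 47)*m = (7 + 47)*0 = 54*0 = 0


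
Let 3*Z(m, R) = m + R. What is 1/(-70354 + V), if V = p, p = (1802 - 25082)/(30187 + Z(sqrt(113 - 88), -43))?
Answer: -90523/6368724982 ≈ -1.4214e-5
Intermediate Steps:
Z(m, R) = R/3 + m/3 (Z(m, R) = (m + R)/3 = (R + m)/3 = R/3 + m/3)
p = -69840/90523 (p = (1802 - 25082)/(30187 + ((1/3)*(-43) + sqrt(113 - 88)/3)) = -23280/(30187 + (-43/3 + sqrt(25)/3)) = -23280/(30187 + (-43/3 + (1/3)*5)) = -23280/(30187 + (-43/3 + 5/3)) = -23280/(30187 - 38/3) = -23280/90523/3 = -23280*3/90523 = -69840/90523 ≈ -0.77152)
V = -69840/90523 ≈ -0.77152
1/(-70354 + V) = 1/(-70354 - 69840/90523) = 1/(-6368724982/90523) = -90523/6368724982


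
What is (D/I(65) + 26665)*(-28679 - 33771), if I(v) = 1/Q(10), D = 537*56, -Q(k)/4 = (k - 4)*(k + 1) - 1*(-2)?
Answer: 509149791550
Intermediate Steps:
Q(k) = -8 - 4*(1 + k)*(-4 + k) (Q(k) = -4*((k - 4)*(k + 1) - 1*(-2)) = -4*((-4 + k)*(1 + k) + 2) = -4*((1 + k)*(-4 + k) + 2) = -4*(2 + (1 + k)*(-4 + k)) = -8 - 4*(1 + k)*(-4 + k))
D = 30072
I(v) = -1/272 (I(v) = 1/(8 - 4*10**2 + 12*10) = 1/(8 - 4*100 + 120) = 1/(8 - 400 + 120) = 1/(-272) = -1/272)
(D/I(65) + 26665)*(-28679 - 33771) = (30072/(-1/272) + 26665)*(-28679 - 33771) = (30072*(-272) + 26665)*(-62450) = (-8179584 + 26665)*(-62450) = -8152919*(-62450) = 509149791550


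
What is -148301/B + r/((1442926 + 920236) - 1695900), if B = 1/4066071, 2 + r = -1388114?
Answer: -201180292170716159/333631 ≈ -6.0300e+11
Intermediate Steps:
r = -1388116 (r = -2 - 1388114 = -1388116)
B = 1/4066071 ≈ 2.4594e-7
-148301/B + r/((1442926 + 920236) - 1695900) = -148301/1/4066071 - 1388116/((1442926 + 920236) - 1695900) = -148301*4066071 - 1388116/(2363162 - 1695900) = -603002395371 - 1388116/667262 = -603002395371 - 1388116*1/667262 = -603002395371 - 694058/333631 = -201180292170716159/333631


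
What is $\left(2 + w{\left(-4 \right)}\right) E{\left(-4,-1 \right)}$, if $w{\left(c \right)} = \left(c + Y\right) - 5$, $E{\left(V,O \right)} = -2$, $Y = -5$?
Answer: $24$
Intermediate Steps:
$w{\left(c \right)} = -10 + c$ ($w{\left(c \right)} = \left(c - 5\right) - 5 = \left(-5 + c\right) - 5 = -10 + c$)
$\left(2 + w{\left(-4 \right)}\right) E{\left(-4,-1 \right)} = \left(2 - 14\right) \left(-2\right) = \left(-12\right) \left(-2\right) = 24$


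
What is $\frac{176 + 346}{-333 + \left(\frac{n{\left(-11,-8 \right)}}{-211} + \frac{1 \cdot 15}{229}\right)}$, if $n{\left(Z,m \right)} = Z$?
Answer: $- \frac{25222518}{16084543} \approx -1.5681$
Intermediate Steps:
$\frac{176 + 346}{-333 + \left(\frac{n{\left(-11,-8 \right)}}{-211} + \frac{1 \cdot 15}{229}\right)} = \frac{176 + 346}{-333 - \left(- \frac{11}{211} - \frac{1 \cdot 15}{229}\right)} = \frac{522}{-333 + \left(\left(-11\right) \left(- \frac{1}{211}\right) + 15 \cdot \frac{1}{229}\right)} = \frac{522}{-333 + \left(\frac{11}{211} + \frac{15}{229}\right)} = \frac{522}{-333 + \frac{5684}{48319}} = \frac{522}{- \frac{16084543}{48319}} = 522 \left(- \frac{48319}{16084543}\right) = - \frac{25222518}{16084543}$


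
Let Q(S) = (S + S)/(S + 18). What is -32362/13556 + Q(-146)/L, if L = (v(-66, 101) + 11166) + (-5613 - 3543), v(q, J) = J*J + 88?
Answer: -3183914507/1333801952 ≈ -2.3871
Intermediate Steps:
v(q, J) = 88 + J**2 (v(q, J) = J**2 + 88 = 88 + J**2)
Q(S) = 2*S/(18 + S) (Q(S) = (2*S)/(18 + S) = 2*S/(18 + S))
L = 12299 (L = ((88 + 101**2) + 11166) + (-5613 - 3543) = ((88 + 10201) + 11166) - 9156 = (10289 + 11166) - 9156 = 21455 - 9156 = 12299)
-32362/13556 + Q(-146)/L = -32362/13556 + (2*(-146)/(18 - 146))/12299 = -32362*1/13556 + (2*(-146)/(-128))*(1/12299) = -16181/6778 + (2*(-146)*(-1/128))*(1/12299) = -16181/6778 + (73/32)*(1/12299) = -16181/6778 + 73/393568 = -3183914507/1333801952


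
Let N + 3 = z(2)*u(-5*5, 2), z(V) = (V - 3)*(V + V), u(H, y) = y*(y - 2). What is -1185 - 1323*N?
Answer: 2784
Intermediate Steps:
u(H, y) = y*(-2 + y)
z(V) = 2*V*(-3 + V) (z(V) = (-3 + V)*(2*V) = 2*V*(-3 + V))
N = -3 (N = -3 + (2*2*(-3 + 2))*(2*(-2 + 2)) = -3 + (2*2*(-1))*(2*0) = -3 - 4*0 = -3 + 0 = -3)
-1185 - 1323*N = -1185 - 1323*(-3) = -1185 + 3969 = 2784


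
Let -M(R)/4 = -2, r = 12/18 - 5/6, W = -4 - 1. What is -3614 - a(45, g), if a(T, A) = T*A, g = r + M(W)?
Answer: -7933/2 ≈ -3966.5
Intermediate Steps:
W = -5
r = -1/6 (r = 12*(1/18) - 5*1/6 = 2/3 - 5/6 = -1/6 ≈ -0.16667)
M(R) = 8 (M(R) = -4*(-2) = 8)
g = 47/6 (g = -1/6 + 8 = 47/6 ≈ 7.8333)
a(T, A) = A*T
-3614 - a(45, g) = -3614 - 47*45/6 = -3614 - 1*705/2 = -3614 - 705/2 = -7933/2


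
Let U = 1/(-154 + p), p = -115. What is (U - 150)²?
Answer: 1628203201/72361 ≈ 22501.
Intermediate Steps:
U = -1/269 (U = 1/(-154 - 115) = 1/(-269) = -1/269 ≈ -0.0037175)
(U - 150)² = (-1/269 - 150)² = (-40351/269)² = 1628203201/72361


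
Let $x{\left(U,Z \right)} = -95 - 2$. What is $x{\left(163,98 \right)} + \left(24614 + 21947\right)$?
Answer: $46464$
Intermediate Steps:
$x{\left(U,Z \right)} = -97$
$x{\left(163,98 \right)} + \left(24614 + 21947\right) = -97 + \left(24614 + 21947\right) = -97 + 46561 = 46464$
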